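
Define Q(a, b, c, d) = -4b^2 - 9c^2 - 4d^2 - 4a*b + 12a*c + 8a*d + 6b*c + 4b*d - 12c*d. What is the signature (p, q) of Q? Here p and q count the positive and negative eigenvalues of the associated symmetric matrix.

The symmetric matrix is A = [[0, -2, 6, 4], [-2, -4, 3, 2], [6, 3, -9, -6], [4, 2, -6, -4]].
By Sylvester's law of inertia any congruent diagonalization of A has 1 positive, 2 negative and 1 zero entries.

(1, 2)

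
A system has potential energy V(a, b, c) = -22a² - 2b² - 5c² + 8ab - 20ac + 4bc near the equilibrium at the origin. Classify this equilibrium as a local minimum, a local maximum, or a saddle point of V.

The Hessian at the origin is H = [[-44, 8, -20], [8, -4, 4], [-20, 4, -10]].
Row-reducing H symmetrically gives the diagonal entries -44, -28/11, -6/7.
So there are 3 negative pivots.
H is negative definite, so the origin is a strict local maximum.

local maximum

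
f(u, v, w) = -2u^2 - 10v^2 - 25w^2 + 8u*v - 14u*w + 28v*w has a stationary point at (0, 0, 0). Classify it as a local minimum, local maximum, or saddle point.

The Hessian at the origin is H = [[-4, 8, -14], [8, -20, 28], [-14, 28, -50]].
Applying the same elementary operations to the rows and columns of H produces a congruent diagonal matrix with entries -4, -4, -1.
So there are 3 negative pivots.
H is negative definite, so the origin is a strict local maximum.

local maximum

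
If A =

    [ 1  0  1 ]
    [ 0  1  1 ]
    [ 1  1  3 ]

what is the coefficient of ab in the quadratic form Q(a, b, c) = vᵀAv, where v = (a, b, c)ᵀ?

0

The coefficient of ab is A[1,2] + A[2,1] = 2·0 = 0.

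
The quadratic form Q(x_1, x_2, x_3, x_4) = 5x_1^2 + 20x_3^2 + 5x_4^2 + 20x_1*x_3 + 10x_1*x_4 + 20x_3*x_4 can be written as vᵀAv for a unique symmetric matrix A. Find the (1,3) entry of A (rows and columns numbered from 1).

The coefficient of x_1·x_3 in Q is 20. For a symmetric A this equals A[1,3] + A[3,1] = 2·A[1,3].
So A[1,3] = 20/2 = 10.

10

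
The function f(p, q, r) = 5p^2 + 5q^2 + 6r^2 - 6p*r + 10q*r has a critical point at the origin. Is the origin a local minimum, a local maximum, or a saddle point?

saddle point

The Hessian at the origin is H = [[10, 0, -6], [0, 10, 10], [-6, 10, 12]].
Congruent diagonalization of H (simultaneous row and column reduction) yields pivots 10, 10, -8/5.
That gives 2 positive, 1 negative pivots.
H is indefinite, so the origin is a saddle point.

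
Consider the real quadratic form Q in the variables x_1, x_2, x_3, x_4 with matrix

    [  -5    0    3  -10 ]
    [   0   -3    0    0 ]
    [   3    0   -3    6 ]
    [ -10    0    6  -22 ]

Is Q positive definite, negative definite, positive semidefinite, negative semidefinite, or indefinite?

Leading principal minors: Δ_1 = -5, Δ_2 = 15, Δ_3 = -18, Δ_4 = 36.
The signs alternate starting with Δ_1 < 0, so by Sylvester's criterion Q is negative definite.

negative definite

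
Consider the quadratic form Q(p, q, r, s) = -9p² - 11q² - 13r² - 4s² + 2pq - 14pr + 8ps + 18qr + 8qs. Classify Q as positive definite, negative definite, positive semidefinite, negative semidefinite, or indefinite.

The symmetric matrix of Q is A = [[-9, 1, -7, 4], [1, -11, 9, 4], [-7, 9, -13, 0], [4, 4, 0, -4]].
Leading principal minors: Δ_1 = -9, Δ_2 = 98, Δ_3 = -132, Δ_4 = 48.
The signs alternate starting with Δ_1 < 0, so by Sylvester's criterion Q is negative definite.

negative definite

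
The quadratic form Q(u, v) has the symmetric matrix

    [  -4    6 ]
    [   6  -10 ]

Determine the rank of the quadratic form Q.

An LDLᵀ factorisation of A has diagonal entries -4, -1.
So there are 2 negative pivots.
The rank is the number of nonzero pivots: 2.

2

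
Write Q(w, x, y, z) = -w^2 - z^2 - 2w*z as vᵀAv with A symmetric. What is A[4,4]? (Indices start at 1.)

-1

The coefficient of z^2 in Q is -1, and that is exactly A[4,4].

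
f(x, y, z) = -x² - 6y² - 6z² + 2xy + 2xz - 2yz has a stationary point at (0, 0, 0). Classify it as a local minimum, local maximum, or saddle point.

local maximum

The Hessian at the origin is H = [[-2, 2, 2], [2, -12, -2], [2, -2, -12]].
Congruent diagonalization of H (simultaneous row and column reduction) yields pivots -2, -10, -10.
So there are 3 negative pivots.
H is negative definite, so the origin is a strict local maximum.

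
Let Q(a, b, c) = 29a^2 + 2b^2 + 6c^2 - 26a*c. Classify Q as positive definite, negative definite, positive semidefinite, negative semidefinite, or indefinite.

The associated matrix is A = [[29, 0, -13], [0, 2, 0], [-13, 0, 6]].
Congruent diagonalization of A (simultaneous row and column reduction) yields pivots 29, 2, 5/29.
That gives 3 positive pivots.
Hence Q is positive definite.

positive definite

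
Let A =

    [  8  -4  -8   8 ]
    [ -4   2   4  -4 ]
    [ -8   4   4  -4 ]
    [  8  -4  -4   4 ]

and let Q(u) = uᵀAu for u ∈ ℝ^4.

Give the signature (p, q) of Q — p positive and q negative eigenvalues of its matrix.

Applying the same elementary operations to the rows and columns of A produces a congruent diagonal matrix with entries 8, 0, -4, 0.
That gives 1 positive, 1 negative, 2 zero pivots.

(1, 1)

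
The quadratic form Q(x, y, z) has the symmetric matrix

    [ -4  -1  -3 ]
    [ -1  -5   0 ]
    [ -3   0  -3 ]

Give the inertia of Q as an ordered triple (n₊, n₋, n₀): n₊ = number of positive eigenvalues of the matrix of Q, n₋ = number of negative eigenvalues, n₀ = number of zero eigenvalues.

An LDLᵀ factorisation of A has diagonal entries -4, -19/4, -12/19.
So there are 3 negative pivots.

(0, 3, 0)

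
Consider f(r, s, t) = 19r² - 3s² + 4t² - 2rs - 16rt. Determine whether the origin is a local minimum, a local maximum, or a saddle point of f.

The Hessian at the origin is H = [[38, -2, -16], [-2, -6, 0], [-16, 0, 8]].
An LDLᵀ factorisation of H has diagonal entries 38, -116/19, 40/29.
That gives 2 positive, 1 negative pivots.
H is indefinite, so the origin is a saddle point.

saddle point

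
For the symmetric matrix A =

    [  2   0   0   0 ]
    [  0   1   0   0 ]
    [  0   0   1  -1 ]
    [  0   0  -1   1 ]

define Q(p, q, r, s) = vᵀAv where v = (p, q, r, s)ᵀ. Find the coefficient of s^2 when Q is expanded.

1

The coefficient of s^2 is the diagonal entry A[4,4] = 1.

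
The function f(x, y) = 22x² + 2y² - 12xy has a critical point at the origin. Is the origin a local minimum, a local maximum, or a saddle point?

local minimum

The Hessian at the origin is H = [[44, -12], [-12, 4]].
det H = 44·4 − (-12)² = 32 > 0 and H[1,1] = 44 > 0, so H is positive definite.
Therefore the origin is a local minimum.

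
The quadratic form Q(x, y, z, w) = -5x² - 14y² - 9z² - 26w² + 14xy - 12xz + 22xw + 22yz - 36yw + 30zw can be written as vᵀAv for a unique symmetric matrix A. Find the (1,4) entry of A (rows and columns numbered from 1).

The coefficient of x·w in Q is 22. For a symmetric A this equals A[1,4] + A[4,1] = 2·A[1,4].
So A[1,4] = 22/2 = 11.

11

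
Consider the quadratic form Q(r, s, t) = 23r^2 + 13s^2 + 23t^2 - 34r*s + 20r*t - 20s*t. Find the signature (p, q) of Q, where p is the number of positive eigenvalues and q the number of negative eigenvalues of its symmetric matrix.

(3, 0)

Write A = [[23, -17, 10], [-17, 13, -10], [10, -10, 23]].
Row-reducing A symmetrically gives the diagonal entries 23, 10/23, 3.
That gives 3 positive pivots.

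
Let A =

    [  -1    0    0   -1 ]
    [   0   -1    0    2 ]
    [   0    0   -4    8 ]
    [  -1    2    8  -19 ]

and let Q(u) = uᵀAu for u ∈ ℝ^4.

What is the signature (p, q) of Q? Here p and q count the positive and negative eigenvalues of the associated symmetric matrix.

(1, 3)

Congruent diagonalization of A (simultaneous row and column reduction) yields pivots -1, -1, -4, 2.
That gives 1 positive, 3 negative pivots.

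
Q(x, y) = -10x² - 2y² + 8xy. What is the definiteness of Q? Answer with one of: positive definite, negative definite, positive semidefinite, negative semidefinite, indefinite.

The symmetric matrix of Q is [[-10, 4], [4, -2]].
For the 2×2 matrix [[-10, 4], [4, -2]]: det = -10·-2 − (4)² = 4, trace = -12.
det > 0 so both eigenvalues share the sign of the trace; trace = -12 < 0 ⇒ both negative.

negative definite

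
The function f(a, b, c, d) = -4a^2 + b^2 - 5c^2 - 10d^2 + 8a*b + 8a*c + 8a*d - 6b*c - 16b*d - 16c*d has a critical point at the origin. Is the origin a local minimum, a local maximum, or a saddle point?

saddle point

The Hessian at the origin is H = [[-8, 8, 8, 8], [8, 2, -6, -16], [8, -6, -10, -16], [8, -16, -16, -20]].
Row-reducing H symmetrically gives the diagonal entries -8, 10, -12/5, -4/3.
Counting signs: 1 positive, 3 negative.
H is indefinite, so the origin is a saddle point.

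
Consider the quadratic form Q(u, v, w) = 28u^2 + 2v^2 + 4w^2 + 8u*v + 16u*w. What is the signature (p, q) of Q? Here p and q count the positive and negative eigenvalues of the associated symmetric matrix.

(3, 0)

The associated matrix is A = [[28, 4, 8], [4, 2, 0], [8, 0, 4]].
Symmetric row and column elimination reduces A to a congruent diagonal form with pivots 28, 10/7, 4/5.
That gives 3 positive pivots.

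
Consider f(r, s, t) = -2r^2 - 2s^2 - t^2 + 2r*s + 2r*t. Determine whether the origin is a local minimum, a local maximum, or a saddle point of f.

local maximum

The Hessian at the origin is H = [[-4, 2, 2], [2, -4, 0], [2, 0, -2]].
Symmetric row and column elimination reduces H to a congruent diagonal form with pivots -4, -3, -2/3.
So there are 3 negative pivots.
H is negative definite, so the origin is a strict local maximum.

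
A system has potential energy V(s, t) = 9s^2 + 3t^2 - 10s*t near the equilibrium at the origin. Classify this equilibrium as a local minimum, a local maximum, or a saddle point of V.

local minimum

The Hessian at the origin is H = [[18, -10], [-10, 6]].
det H = 18·6 − (-10)² = 8 > 0 and H[1,1] = 18 > 0, so H is positive definite.
Therefore the origin is a local minimum.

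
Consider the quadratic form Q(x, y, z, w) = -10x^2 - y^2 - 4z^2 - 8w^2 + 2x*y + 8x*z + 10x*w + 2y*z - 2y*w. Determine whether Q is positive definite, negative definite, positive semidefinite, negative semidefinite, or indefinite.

indefinite

The symmetric matrix is A = [[-10, 1, 4, 5], [1, -1, 1, -1], [4, 1, -4, 0], [5, -1, 0, -8]].
Symmetric row and column elimination reduces A to a congruent diagonal form with pivots -10, -9/10, -2/9, 3/2.
Counting signs: 1 positive, 3 negative.
Hence Q is indefinite.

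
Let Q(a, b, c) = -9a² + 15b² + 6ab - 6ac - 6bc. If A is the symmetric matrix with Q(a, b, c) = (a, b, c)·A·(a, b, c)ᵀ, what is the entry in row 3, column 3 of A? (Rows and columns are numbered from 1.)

The coefficient of c² in Q is 0, and that is exactly A[3,3].

0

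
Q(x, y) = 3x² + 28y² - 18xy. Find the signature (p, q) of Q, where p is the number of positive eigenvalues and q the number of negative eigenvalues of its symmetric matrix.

(2, 0)

The associated matrix is A = [[3, -9], [-9, 28]].
Row-reducing A symmetrically gives the diagonal entries 3, 1.
So there are 2 positive pivots.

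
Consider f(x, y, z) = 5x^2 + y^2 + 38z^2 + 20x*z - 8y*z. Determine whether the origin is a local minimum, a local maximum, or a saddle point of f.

local minimum

The Hessian at the origin is H = [[10, 0, 20], [0, 2, -8], [20, -8, 76]].
Symmetric row and column elimination reduces H to a congruent diagonal form with pivots 10, 2, 4.
Counting signs: 3 positive.
H is positive definite, so the origin is a strict local minimum.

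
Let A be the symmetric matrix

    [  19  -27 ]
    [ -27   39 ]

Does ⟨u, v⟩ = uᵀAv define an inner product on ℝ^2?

yes

For the 2×2 matrix [[19, -27], [-27, 39]]: det = 19·39 − (-27)² = 12, trace = 58.
det > 0 so both eigenvalues share the sign of the trace; trace = 58 > 0 ⇒ both positive.
⟨·,·⟩ is an inner product exactly when A is positive definite.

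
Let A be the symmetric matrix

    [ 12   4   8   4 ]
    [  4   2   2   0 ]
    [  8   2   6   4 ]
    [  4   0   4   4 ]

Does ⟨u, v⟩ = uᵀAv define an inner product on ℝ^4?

no

Applying the same elementary operations to the rows and columns of A produces a congruent diagonal matrix with entries 12, 2/3, 0, 0.
Counting signs: 2 positive, 2 zero.
Hence Q is positive semidefinite.
⟨·,·⟩ is an inner product exactly when A is positive definite.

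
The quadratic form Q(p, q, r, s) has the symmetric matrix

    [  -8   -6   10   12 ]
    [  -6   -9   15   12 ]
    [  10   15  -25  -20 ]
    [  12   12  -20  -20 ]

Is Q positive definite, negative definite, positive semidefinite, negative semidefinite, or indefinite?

Row-reducing A symmetrically gives the diagonal entries -8, -9/2, 0, 0.
That gives 2 negative, 2 zero pivots.
Hence Q is negative semidefinite.

negative semidefinite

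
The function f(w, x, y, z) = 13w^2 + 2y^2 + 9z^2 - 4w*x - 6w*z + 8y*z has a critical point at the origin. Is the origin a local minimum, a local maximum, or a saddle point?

saddle point

The Hessian at the origin is H = [[26, -4, 0, -6], [-4, 0, 0, 0], [0, 0, 4, 8], [-6, 0, 8, 18]].
Row-reducing H symmetrically gives the diagonal entries 26, -8/13, 4, 2.
So there are 3 positive, 1 negative pivots.
H is indefinite, so the origin is a saddle point.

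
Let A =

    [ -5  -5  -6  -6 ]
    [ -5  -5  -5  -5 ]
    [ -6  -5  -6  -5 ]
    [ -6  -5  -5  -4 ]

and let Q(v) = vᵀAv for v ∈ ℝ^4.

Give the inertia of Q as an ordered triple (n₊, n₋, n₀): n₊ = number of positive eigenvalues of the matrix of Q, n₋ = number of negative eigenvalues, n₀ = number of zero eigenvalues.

By Sylvester's law of inertia any congruent diagonalization of A has 1 positive, 2 negative and 1 zero entries.

(1, 2, 1)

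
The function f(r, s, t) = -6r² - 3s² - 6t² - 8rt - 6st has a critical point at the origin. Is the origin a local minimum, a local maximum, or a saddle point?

local maximum

The Hessian at the origin is H = [[-12, 0, -8], [0, -6, -6], [-8, -6, -12]].
Row-reducing H symmetrically gives the diagonal entries -12, -6, -2/3.
Counting signs: 3 negative.
H is negative definite, so the origin is a strict local maximum.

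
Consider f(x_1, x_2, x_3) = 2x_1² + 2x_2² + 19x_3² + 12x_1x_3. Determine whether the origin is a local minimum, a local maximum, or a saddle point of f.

local minimum

The Hessian at the origin is H = [[4, 0, 12], [0, 4, 0], [12, 0, 38]].
Applying the same elementary operations to the rows and columns of H produces a congruent diagonal matrix with entries 4, 4, 2.
That gives 3 positive pivots.
H is positive definite, so the origin is a strict local minimum.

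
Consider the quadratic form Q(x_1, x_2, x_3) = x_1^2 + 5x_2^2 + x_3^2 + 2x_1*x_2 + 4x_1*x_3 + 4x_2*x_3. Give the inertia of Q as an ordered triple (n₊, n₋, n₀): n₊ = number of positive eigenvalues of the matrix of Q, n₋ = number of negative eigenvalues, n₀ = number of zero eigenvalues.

(2, 1, 0)

The associated matrix is A = [[1, 1, 2], [1, 5, 2], [2, 2, 1]].
Congruent diagonalization of A (simultaneous row and column reduction) yields pivots 1, 4, -3.
That gives 2 positive, 1 negative pivots.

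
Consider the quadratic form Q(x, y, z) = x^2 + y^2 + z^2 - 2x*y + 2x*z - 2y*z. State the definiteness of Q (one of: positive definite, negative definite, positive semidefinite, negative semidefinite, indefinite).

positive semidefinite

Write A = [[1, -1, 1], [-1, 1, -1], [1, -1, 1]].
Applying the same elementary operations to the rows and columns of A produces a congruent diagonal matrix with entries 1, 0, 0.
So there are 1 positive, 2 zero pivots.
Hence Q is positive semidefinite.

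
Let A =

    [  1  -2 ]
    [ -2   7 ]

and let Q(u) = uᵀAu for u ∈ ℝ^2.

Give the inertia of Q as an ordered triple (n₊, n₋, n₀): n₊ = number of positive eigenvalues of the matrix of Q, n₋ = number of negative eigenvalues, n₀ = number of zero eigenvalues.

(2, 0, 0)

Symmetric row and column elimination reduces A to a congruent diagonal form with pivots 1, 3.
That gives 2 positive pivots.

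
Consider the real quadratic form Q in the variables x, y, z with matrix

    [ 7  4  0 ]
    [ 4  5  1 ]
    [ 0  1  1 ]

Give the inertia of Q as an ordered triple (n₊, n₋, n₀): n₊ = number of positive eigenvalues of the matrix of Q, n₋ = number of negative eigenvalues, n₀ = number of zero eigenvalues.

(3, 0, 0)

An LDLᵀ factorisation of A has diagonal entries 7, 19/7, 12/19.
So there are 3 positive pivots.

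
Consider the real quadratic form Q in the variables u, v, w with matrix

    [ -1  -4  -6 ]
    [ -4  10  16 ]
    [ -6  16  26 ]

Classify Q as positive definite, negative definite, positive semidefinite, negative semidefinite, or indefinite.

indefinite

An LDLᵀ factorisation of A has diagonal entries -1, 26, 6/13.
Counting signs: 2 positive, 1 negative.
Hence Q is indefinite.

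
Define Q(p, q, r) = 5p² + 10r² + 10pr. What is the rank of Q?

2

The associated matrix is A = [[5, 0, 5], [0, 0, 0], [5, 0, 10]].
Congruent diagonalization of A (simultaneous row and column reduction) yields pivots 5, 0, 5.
That gives 2 positive, 1 zero pivots.
The rank is the number of nonzero pivots: 2.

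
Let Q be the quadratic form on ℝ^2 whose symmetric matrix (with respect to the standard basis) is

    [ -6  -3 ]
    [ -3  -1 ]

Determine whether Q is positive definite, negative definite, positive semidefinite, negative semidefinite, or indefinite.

For the 2×2 matrix [[-6, -3], [-3, -1]]: det = -6·-1 − (-3)² = -3, trace = -7.
det < 0 so the eigenvalues have opposite signs; the form is indefinite.

indefinite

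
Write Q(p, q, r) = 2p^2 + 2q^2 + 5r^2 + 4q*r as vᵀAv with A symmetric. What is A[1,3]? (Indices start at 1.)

0

The coefficient of p·r in Q is 0. For a symmetric A this equals A[1,3] + A[3,1] = 2·A[1,3].
So A[1,3] = 0/2 = 0.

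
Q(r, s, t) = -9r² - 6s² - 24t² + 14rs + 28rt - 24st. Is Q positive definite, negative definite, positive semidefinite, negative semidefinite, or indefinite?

negative semidefinite

Write A = [[-9, 7, 14], [7, -6, -12], [14, -12, -24]].
Row-reducing A symmetrically gives the diagonal entries -9, -5/9, 0.
Counting signs: 2 negative, 1 zero.
Hence Q is negative semidefinite.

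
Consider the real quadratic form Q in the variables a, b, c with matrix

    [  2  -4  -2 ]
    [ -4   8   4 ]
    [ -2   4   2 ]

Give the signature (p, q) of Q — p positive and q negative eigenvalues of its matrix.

(1, 0)

Symmetric row and column elimination reduces A to a congruent diagonal form with pivots 2, 0, 0.
That gives 1 positive, 2 zero pivots.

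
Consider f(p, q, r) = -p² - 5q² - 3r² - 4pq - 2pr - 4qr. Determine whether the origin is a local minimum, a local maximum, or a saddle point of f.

local maximum

The Hessian at the origin is H = [[-2, -4, -2], [-4, -10, -4], [-2, -4, -6]].
Symmetric row and column elimination reduces H to a congruent diagonal form with pivots -2, -2, -4.
So there are 3 negative pivots.
H is negative definite, so the origin is a strict local maximum.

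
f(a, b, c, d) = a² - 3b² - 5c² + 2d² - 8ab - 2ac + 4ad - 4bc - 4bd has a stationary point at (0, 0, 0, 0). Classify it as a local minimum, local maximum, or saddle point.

saddle point

The Hessian at the origin is H = [[2, -8, -2, 4], [-8, -6, -4, -4], [-2, -4, -10, 0], [4, -4, 0, 4]].
An LDLᵀ factorisation of H has diagonal entries 2, -38, -156/19, -8/39.
That gives 1 positive, 3 negative pivots.
H is indefinite, so the origin is a saddle point.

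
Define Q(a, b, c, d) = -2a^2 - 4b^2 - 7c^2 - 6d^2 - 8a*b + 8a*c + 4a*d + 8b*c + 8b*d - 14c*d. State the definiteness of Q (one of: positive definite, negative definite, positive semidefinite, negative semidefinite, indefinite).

indefinite

Write A = [[-2, -4, 4, 2], [-4, -4, 4, 4], [4, 4, -7, -7], [2, 4, -7, -6]].
An LDLᵀ factorisation of A has diagonal entries -2, 4, -3, -1.
So there are 1 positive, 3 negative pivots.
Hence Q is indefinite.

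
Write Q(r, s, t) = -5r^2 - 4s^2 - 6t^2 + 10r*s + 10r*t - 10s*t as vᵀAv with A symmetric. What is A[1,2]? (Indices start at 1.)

5

The coefficient of r·s in Q is 10. For a symmetric A this equals A[1,2] + A[2,1] = 2·A[1,2].
So A[1,2] = 10/2 = 5.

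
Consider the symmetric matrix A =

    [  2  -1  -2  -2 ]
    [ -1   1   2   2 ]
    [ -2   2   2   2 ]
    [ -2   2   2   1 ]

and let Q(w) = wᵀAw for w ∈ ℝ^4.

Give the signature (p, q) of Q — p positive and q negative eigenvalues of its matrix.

Congruent diagonalization of A (simultaneous row and column reduction) yields pivots 2, 1/2, -2, -1.
That gives 2 positive, 2 negative pivots.

(2, 2)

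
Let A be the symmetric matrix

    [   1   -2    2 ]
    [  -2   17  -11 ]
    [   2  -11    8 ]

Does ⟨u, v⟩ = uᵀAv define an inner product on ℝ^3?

Leading principal minors: Δ_1 = 1, Δ_2 = 13, Δ_3 = 3.
All leading principal minors are positive, so by Sylvester's criterion Q is positive definite.
⟨·,·⟩ is an inner product exactly when A is positive definite.

yes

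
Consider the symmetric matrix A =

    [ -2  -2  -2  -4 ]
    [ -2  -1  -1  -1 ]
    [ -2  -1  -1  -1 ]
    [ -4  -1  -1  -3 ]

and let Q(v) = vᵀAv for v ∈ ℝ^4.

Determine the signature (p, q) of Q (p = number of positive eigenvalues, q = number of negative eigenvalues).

(1, 2)

Symmetric row and column elimination reduces A to a congruent diagonal form with pivots -2, 1, 0, -4.
Counting signs: 1 positive, 2 negative, 1 zero.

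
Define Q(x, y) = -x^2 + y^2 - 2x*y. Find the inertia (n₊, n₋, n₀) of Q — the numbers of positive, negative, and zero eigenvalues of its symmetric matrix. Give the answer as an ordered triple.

The associated matrix is A = [[-1, -1], [-1, 1]].
Applying the same elementary operations to the rows and columns of A produces a congruent diagonal matrix with entries -1, 2.
Counting signs: 1 positive, 1 negative.

(1, 1, 0)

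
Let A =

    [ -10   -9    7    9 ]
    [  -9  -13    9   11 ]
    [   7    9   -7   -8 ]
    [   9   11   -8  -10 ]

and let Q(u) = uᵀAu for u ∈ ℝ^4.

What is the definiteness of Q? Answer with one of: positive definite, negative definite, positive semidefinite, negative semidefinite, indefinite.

negative definite

Leading principal minors: Δ_1 = -10, Δ_2 = 49, Δ_3 = -30, Δ_4 = 5.
The signs alternate starting with Δ_1 < 0, so by Sylvester's criterion Q is negative definite.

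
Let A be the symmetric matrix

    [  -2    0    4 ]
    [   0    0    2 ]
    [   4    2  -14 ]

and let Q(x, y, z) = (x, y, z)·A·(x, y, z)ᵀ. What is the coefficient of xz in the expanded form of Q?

8

The coefficient of xz is A[1,3] + A[3,1] = 2·4 = 8.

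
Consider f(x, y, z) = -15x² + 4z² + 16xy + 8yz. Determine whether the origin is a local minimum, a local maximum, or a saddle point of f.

The Hessian at the origin is H = [[-30, 16, 0], [16, 0, 8], [0, 8, 8]].
An LDLᵀ factorisation of H has diagonal entries -30, 128/15, 1/2.
So there are 2 positive, 1 negative pivots.
H is indefinite, so the origin is a saddle point.

saddle point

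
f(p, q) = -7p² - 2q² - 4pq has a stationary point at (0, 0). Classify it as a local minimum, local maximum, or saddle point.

The Hessian at the origin is H = [[-14, -4], [-4, -4]].
det H = -14·-4 − (-4)² = 40 > 0 and H[1,1] = -14 < 0, so H is negative definite.
Therefore the origin is a local maximum.

local maximum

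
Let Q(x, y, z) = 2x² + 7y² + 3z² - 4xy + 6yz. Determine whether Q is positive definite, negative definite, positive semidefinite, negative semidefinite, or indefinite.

The symmetric matrix is A = [[2, -2, 0], [-2, 7, 3], [0, 3, 3]].
Applying the same elementary operations to the rows and columns of A produces a congruent diagonal matrix with entries 2, 5, 6/5.
Counting signs: 3 positive.
Hence Q is positive definite.

positive definite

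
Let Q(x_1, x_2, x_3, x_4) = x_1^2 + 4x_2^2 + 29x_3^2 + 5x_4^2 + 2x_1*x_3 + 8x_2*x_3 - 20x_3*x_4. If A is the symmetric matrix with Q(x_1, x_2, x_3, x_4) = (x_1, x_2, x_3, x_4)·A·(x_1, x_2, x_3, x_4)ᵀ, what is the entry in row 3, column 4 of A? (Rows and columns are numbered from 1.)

-10

The coefficient of x_3·x_4 in Q is -20. For a symmetric A this equals A[3,4] + A[4,3] = 2·A[3,4].
So A[3,4] = -20/2 = -10.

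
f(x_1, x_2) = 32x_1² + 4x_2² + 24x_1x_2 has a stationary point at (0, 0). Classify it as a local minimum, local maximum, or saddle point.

saddle point

The Hessian at the origin is H = [[64, 24], [24, 8]].
det H = 64·8 − (24)² = -64 < 0, so H is indefinite.
Therefore the origin is a saddle point.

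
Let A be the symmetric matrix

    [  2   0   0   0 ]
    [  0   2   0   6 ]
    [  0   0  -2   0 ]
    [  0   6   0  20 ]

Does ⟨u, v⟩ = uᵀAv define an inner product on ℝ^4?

An LDLᵀ factorisation of A has diagonal entries 2, 2, -2, 2.
That gives 3 positive, 1 negative pivots.
Hence Q is indefinite.
⟨·,·⟩ is an inner product exactly when A is positive definite.

no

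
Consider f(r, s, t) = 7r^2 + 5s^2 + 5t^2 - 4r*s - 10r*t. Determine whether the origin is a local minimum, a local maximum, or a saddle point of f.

The Hessian at the origin is H = [[14, -4, -10], [-4, 10, 0], [-10, 0, 10]].
An LDLᵀ factorisation of H has diagonal entries 14, 62/7, 60/31.
So there are 3 positive pivots.
H is positive definite, so the origin is a strict local minimum.

local minimum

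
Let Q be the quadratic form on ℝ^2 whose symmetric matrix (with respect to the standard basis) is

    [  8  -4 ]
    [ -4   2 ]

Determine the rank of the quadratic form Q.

1

Row-reducing A symmetrically gives the diagonal entries 8, 0.
That gives 1 positive, 1 zero pivots.
The rank is the number of nonzero pivots: 1.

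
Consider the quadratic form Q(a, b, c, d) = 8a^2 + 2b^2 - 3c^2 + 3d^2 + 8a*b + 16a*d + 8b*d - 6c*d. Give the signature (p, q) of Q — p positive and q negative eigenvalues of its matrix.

(1, 2)

Write A = [[8, 4, 0, 8], [4, 2, 0, 4], [0, 0, -3, -3], [8, 4, -3, 3]].
Congruent diagonalization of A (simultaneous row and column reduction) yields pivots 8, 0, -3, -2.
That gives 1 positive, 2 negative, 1 zero pivots.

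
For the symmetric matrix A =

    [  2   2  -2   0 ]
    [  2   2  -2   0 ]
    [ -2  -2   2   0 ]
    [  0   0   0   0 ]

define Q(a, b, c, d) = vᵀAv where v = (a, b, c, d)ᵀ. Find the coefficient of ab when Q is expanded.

4

The coefficient of ab is A[1,2] + A[2,1] = 2·2 = 4.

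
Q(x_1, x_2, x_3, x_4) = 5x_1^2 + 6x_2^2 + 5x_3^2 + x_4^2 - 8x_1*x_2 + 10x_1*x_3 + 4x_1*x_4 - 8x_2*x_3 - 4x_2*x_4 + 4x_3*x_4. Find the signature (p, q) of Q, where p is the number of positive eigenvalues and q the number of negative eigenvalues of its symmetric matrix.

Write A = [[5, -4, 5, 2], [-4, 6, -4, -2], [5, -4, 5, 2], [2, -2, 2, 1]].
Applying the same elementary operations to the rows and columns of A produces a congruent diagonal matrix with entries 5, 14/5, 0, 1/7.
That gives 3 positive, 1 zero pivots.

(3, 0)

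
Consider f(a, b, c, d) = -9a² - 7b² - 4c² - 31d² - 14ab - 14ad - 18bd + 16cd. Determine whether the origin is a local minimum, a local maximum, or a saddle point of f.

local maximum

The Hessian at the origin is H = [[-18, -14, 0, -14], [-14, -14, 0, -18], [0, 0, -8, 16], [-14, -18, 16, -62]].
Applying the same elementary operations to the rows and columns of H produces a congruent diagonal matrix with entries -18, -28/9, -8, -20/7.
So there are 4 negative pivots.
H is negative definite, so the origin is a strict local maximum.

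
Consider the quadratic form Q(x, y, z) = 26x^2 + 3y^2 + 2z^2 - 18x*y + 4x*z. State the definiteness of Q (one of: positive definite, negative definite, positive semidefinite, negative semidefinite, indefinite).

The associated matrix is A = [[26, -9, 2], [-9, 3, 0], [2, 0, 2]].
Symmetric row and column elimination reduces A to a congruent diagonal form with pivots 26, -3/26, 6.
That gives 2 positive, 1 negative pivots.
Hence Q is indefinite.

indefinite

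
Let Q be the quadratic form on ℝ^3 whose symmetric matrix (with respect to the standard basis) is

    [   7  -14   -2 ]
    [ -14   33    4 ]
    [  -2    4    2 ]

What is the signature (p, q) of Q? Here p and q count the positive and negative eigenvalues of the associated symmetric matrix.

(3, 0)

An LDLᵀ factorisation of A has diagonal entries 7, 5, 10/7.
So there are 3 positive pivots.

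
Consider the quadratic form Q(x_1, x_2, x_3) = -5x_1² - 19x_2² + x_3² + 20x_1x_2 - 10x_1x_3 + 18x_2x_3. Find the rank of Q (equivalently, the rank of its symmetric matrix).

3

Write A = [[-5, 10, -5], [10, -19, 9], [-5, 9, 1]].
Symmetric row and column elimination reduces A to a congruent diagonal form with pivots -5, 1, 5.
Counting signs: 2 positive, 1 negative.
The rank is the number of nonzero pivots: 3.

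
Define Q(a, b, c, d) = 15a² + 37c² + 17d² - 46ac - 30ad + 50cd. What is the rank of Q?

3

The symmetric matrix is A = [[15, 0, -23, -15], [0, 0, 0, 0], [-23, 0, 37, 25], [-15, 0, 25, 17]].
Row-reducing A symmetrically gives the diagonal entries 15, 0, 26/15, -4/13.
That gives 2 positive, 1 negative, 1 zero pivots.
The rank is the number of nonzero pivots: 3.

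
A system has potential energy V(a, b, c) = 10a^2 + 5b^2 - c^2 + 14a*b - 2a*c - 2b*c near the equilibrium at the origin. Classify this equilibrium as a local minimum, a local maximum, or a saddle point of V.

The Hessian at the origin is H = [[20, 14, -2], [14, 10, -2], [-2, -2, -2]].
An LDLᵀ factorisation of H has diagonal entries 20, 1/5, -4.
That gives 2 positive, 1 negative pivots.
H is indefinite, so the origin is a saddle point.

saddle point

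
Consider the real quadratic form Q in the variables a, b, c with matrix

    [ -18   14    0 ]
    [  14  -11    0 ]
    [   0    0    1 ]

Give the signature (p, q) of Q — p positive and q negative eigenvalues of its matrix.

Symmetric row and column elimination reduces A to a congruent diagonal form with pivots -18, -1/9, 1.
That gives 1 positive, 2 negative pivots.

(1, 2)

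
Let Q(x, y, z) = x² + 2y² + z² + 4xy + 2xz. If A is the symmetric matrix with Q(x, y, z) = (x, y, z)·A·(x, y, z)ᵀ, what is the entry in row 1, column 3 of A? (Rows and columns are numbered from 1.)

1

The coefficient of x·z in Q is 2. For a symmetric A this equals A[1,3] + A[3,1] = 2·A[1,3].
So A[1,3] = 2/2 = 1.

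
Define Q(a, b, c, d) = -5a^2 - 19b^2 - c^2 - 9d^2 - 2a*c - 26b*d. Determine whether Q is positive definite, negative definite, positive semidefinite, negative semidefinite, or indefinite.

negative definite

The symmetric matrix is A = [[-5, 0, -1, 0], [0, -19, 0, -13], [-1, 0, -1, 0], [0, -13, 0, -9]].
An LDLᵀ factorisation of A has diagonal entries -5, -19, -4/5, -2/19.
Counting signs: 4 negative.
Hence Q is negative definite.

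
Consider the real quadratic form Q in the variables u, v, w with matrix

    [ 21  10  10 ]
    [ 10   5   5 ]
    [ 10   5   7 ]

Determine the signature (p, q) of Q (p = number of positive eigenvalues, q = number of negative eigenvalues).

An LDLᵀ factorisation of A has diagonal entries 21, 5/21, 2.
Counting signs: 3 positive.

(3, 0)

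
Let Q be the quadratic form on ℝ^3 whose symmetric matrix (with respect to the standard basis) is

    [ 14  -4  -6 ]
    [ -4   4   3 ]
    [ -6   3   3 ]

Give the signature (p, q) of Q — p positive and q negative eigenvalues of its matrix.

(2, 1)

Symmetric row and column elimination reduces A to a congruent diagonal form with pivots 14, 20/7, -3/20.
Counting signs: 2 positive, 1 negative.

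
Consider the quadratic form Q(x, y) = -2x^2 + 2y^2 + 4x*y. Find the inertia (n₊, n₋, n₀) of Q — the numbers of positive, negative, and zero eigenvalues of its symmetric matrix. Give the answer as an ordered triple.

The symmetric matrix is A = [[-2, 2], [2, 2]].
An LDLᵀ factorisation of A has diagonal entries -2, 4.
Counting signs: 1 positive, 1 negative.

(1, 1, 0)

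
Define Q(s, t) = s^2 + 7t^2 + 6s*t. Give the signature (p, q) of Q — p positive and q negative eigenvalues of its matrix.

(1, 1)

The associated matrix is A = [[1, 3], [3, 7]].
An LDLᵀ factorisation of A has diagonal entries 1, -2.
So there are 1 positive, 1 negative pivots.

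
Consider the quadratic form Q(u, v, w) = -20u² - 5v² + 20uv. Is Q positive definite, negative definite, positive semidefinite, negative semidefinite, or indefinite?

Write A = [[-20, 10, 0], [10, -5, 0], [0, 0, 0]].
Congruent diagonalization of A (simultaneous row and column reduction) yields pivots -20, 0, 0.
That gives 1 negative, 2 zero pivots.
Hence Q is negative semidefinite.

negative semidefinite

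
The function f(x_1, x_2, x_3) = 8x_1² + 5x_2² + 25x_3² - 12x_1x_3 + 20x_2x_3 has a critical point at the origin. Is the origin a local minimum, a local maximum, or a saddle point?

The Hessian at the origin is H = [[16, 0, -12], [0, 10, 20], [-12, 20, 50]].
Congruent diagonalization of H (simultaneous row and column reduction) yields pivots 16, 10, 1.
So there are 3 positive pivots.
H is positive definite, so the origin is a strict local minimum.

local minimum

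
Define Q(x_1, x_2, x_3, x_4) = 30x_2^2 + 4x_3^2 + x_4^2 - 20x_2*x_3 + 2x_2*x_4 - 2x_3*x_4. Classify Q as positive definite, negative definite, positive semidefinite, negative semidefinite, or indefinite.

positive semidefinite

The symmetric matrix is A = [[0, 0, 0, 0], [0, 30, -10, 1], [0, -10, 4, -1], [0, 1, -1, 1]].
Row-reducing A symmetrically gives the diagonal entries 0, 30, 2/3, 3/10.
That gives 3 positive, 1 zero pivots.
Hence Q is positive semidefinite.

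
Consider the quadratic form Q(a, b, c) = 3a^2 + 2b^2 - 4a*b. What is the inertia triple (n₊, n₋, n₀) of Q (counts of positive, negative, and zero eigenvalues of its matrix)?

(2, 0, 1)

The associated matrix is A = [[3, -2, 0], [-2, 2, 0], [0, 0, 0]].
Applying the same elementary operations to the rows and columns of A produces a congruent diagonal matrix with entries 3, 2/3, 0.
So there are 2 positive, 1 zero pivots.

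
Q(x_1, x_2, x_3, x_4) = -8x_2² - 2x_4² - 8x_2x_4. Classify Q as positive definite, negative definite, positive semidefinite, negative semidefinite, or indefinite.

negative semidefinite

Write A = [[0, 0, 0, 0], [0, -8, 0, -4], [0, 0, 0, 0], [0, -4, 0, -2]].
Symmetric row and column elimination reduces A to a congruent diagonal form with pivots 0, -8, 0, 0.
That gives 1 negative, 3 zero pivots.
Hence Q is negative semidefinite.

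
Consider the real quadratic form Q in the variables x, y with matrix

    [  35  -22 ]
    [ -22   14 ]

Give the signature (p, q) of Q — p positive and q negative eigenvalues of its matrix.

(2, 0)

Symmetric row and column elimination reduces A to a congruent diagonal form with pivots 35, 6/35.
That gives 2 positive pivots.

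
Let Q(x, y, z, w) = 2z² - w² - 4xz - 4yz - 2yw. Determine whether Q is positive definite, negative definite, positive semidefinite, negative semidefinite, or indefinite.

The symmetric matrix is A = [[0, 0, -2, 0], [0, 0, -2, -1], [-2, -2, 2, 0], [0, -1, 0, -1]].
A is congruent to a diagonal matrix with 2 positive, 2 negative and 0 zero entries, so Q is indefinite.

indefinite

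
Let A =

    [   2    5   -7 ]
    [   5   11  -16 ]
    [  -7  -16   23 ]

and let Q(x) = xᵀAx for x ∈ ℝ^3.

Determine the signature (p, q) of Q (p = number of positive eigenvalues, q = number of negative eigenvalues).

(1, 1)

Applying the same elementary operations to the rows and columns of A produces a congruent diagonal matrix with entries 2, -3/2, 0.
Counting signs: 1 positive, 1 negative, 1 zero.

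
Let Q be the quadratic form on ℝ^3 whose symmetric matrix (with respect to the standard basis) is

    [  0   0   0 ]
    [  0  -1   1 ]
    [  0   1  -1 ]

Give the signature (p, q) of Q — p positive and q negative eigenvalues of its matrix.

(0, 1)

Congruent diagonalization of A (simultaneous row and column reduction) yields pivots 0, -1, 0.
That gives 1 negative, 2 zero pivots.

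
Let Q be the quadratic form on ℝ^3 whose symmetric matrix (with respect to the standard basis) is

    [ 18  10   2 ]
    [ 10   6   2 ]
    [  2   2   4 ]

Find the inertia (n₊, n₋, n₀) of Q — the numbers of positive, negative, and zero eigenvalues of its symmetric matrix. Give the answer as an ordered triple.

(3, 0, 0)

Congruent diagonalization of A (simultaneous row and column reduction) yields pivots 18, 4/9, 2.
So there are 3 positive pivots.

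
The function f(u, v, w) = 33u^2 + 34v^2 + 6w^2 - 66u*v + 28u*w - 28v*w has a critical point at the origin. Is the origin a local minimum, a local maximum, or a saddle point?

local minimum

The Hessian at the origin is H = [[66, -66, 28], [-66, 68, -28], [28, -28, 12]].
Symmetric row and column elimination reduces H to a congruent diagonal form with pivots 66, 2, 4/33.
Counting signs: 3 positive.
H is positive definite, so the origin is a strict local minimum.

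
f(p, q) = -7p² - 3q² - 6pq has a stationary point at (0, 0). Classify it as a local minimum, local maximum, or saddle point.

local maximum

The Hessian at the origin is H = [[-14, -6], [-6, -6]].
det H = -14·-6 − (-6)² = 48 > 0 and H[1,1] = -14 < 0, so H is negative definite.
Therefore the origin is a local maximum.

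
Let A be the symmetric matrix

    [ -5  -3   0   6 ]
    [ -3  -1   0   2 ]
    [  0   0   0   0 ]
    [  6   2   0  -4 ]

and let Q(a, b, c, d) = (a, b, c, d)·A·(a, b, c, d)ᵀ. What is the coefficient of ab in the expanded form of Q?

-6

The coefficient of ab is A[1,2] + A[2,1] = 2·(-3) = -6.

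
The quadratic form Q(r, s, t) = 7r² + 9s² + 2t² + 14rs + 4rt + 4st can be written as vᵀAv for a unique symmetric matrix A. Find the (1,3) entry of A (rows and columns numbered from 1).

2

The coefficient of r·t in Q is 4. For a symmetric A this equals A[1,3] + A[3,1] = 2·A[1,3].
So A[1,3] = 4/2 = 2.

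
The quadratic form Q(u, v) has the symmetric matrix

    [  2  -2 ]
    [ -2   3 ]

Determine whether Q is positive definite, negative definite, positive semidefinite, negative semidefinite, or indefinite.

For the 2×2 matrix [[2, -2], [-2, 3]]: det = 2·3 − (-2)² = 2, trace = 5.
det > 0 so both eigenvalues share the sign of the trace; trace = 5 > 0 ⇒ both positive.

positive definite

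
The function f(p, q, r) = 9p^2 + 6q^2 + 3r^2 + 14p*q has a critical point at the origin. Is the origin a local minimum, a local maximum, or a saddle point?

The Hessian at the origin is H = [[18, 14, 0], [14, 12, 0], [0, 0, 6]].
An LDLᵀ factorisation of H has diagonal entries 18, 10/9, 6.
Counting signs: 3 positive.
H is positive definite, so the origin is a strict local minimum.

local minimum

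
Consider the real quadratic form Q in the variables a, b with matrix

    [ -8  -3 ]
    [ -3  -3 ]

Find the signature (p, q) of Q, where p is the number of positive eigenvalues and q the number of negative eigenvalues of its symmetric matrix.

(0, 2)

Symmetric row and column elimination reduces A to a congruent diagonal form with pivots -8, -15/8.
So there are 2 negative pivots.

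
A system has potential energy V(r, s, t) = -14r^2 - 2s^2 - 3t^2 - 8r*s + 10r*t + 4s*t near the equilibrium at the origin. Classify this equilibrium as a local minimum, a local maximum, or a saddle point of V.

local maximum

The Hessian at the origin is H = [[-28, -8, 10], [-8, -4, 4], [10, 4, -6]].
An LDLᵀ factorisation of H has diagonal entries -28, -12/7, -5/3.
So there are 3 negative pivots.
H is negative definite, so the origin is a strict local maximum.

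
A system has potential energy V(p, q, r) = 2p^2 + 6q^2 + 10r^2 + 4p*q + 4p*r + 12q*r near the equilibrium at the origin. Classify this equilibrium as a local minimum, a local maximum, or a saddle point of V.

The Hessian at the origin is H = [[4, 4, 4], [4, 12, 12], [4, 12, 20]].
An LDLᵀ factorisation of H has diagonal entries 4, 8, 8.
Counting signs: 3 positive.
H is positive definite, so the origin is a strict local minimum.

local minimum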